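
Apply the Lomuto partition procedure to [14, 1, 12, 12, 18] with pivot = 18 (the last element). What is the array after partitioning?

Lomuto partition with pivot = 18:

Initial array: [14, 1, 12, 12, 18]

arr[0]=14 <= 18: swap with position 0, array becomes [14, 1, 12, 12, 18]
arr[1]=1 <= 18: swap with position 1, array becomes [14, 1, 12, 12, 18]
arr[2]=12 <= 18: swap with position 2, array becomes [14, 1, 12, 12, 18]
arr[3]=12 <= 18: swap with position 3, array becomes [14, 1, 12, 12, 18]

Place pivot at position 4: [14, 1, 12, 12, 18]
Pivot position: 4

After partitioning with pivot 18, the array becomes [14, 1, 12, 12, 18]. The pivot is placed at index 4. All elements to the left of the pivot are <= 18, and all elements to the right are > 18.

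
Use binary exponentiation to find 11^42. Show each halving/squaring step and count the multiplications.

Computing 11^42 by squaring (build up from 11^1; each line after the first costs one multiplication):

11^1 = 11
11^2 = (11^1)^2 = 11^2 = 121
11^4 = (11^2)^2 = 121^2 = 14641
11^5 = 11 * 11^4 = 11 * 14641 = 161051
11^10 = (11^5)^2 = 161051^2 = 25937424601
11^20 = (11^10)^2 = 25937424601^2 = 672749994932560009201
11^21 = 11 * 11^20 = 11 * 672749994932560009201 = 7400249944258160101211
11^42 = (11^21)^2 = 7400249944258160101211^2 = 54763699237492901685126120802225273763666521

Result: 54763699237492901685126120802225273763666521
Multiplications needed: 7 (7 lines after 11^1)

11^42 = 54763699237492901685126120802225273763666521. Using exponentiation by squaring, this requires 7 multiplications. The key idea: if the exponent is even, square the half-power; if odd, multiply by the base once.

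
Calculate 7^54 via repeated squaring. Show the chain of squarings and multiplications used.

Computing 7^54 by squaring (build up from 7^1; each line after the first costs one multiplication):

7^1 = 7
7^2 = (7^1)^2 = 7^2 = 49
7^3 = 7 * 7^2 = 7 * 49 = 343
7^6 = (7^3)^2 = 343^2 = 117649
7^12 = (7^6)^2 = 117649^2 = 13841287201
7^13 = 7 * 7^12 = 7 * 13841287201 = 96889010407
7^26 = (7^13)^2 = 96889010407^2 = 9387480337647754305649
7^27 = 7 * 7^26 = 7 * 9387480337647754305649 = 65712362363534280139543
7^54 = (7^27)^2 = 65712362363534280139543^2 = 4318114567396436564035293097707728087552248849

Result: 4318114567396436564035293097707728087552248849
Multiplications needed: 8 (8 lines after 7^1)

7^54 = 4318114567396436564035293097707728087552248849. Using exponentiation by squaring, this requires 8 multiplications. The key idea: if the exponent is even, square the half-power; if odd, multiply by the base once.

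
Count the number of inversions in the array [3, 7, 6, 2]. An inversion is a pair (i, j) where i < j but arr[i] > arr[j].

Finding inversions in [3, 7, 6, 2]:

(0, 3): arr[0]=3 > arr[3]=2
(1, 2): arr[1]=7 > arr[2]=6
(1, 3): arr[1]=7 > arr[3]=2
(2, 3): arr[2]=6 > arr[3]=2

Total inversions: 4

The array has 4 inversion(s): (0,3), (1,2), (1,3), (2,3). Each pair (i,j) satisfies i < j and arr[i] > arr[j].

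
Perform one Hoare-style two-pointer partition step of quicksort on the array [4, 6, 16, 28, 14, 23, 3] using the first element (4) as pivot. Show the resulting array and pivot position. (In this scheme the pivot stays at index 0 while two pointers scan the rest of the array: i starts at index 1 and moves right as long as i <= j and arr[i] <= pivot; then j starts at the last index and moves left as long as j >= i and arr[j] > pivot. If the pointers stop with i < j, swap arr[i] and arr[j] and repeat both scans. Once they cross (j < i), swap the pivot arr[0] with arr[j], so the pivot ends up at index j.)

Hoare-style two-pointer partition with pivot = 4:

Initial array: [4, 6, 16, 28, 14, 23, 3]

Pointers start at i = 1, j = 6.
i stops at index 1 (arr[1]=6 > 4), j stops at index 6 (arr[6]=3 <= 4): swap arr[1] and arr[6], array becomes [4, 3, 16, 28, 14, 23, 6]
i ends at 2, j ends at 1: the pointers have crossed (j < i), so scanning stops.

Swap pivot arr[0] with arr[1] to place pivot at position 1: [3, 4, 16, 28, 14, 23, 6]
Pivot position: 1

After partitioning with pivot 4, the array becomes [3, 4, 16, 28, 14, 23, 6]. The pivot is placed at index 1. All elements to the left of the pivot are <= 4, and all elements to the right are > 4.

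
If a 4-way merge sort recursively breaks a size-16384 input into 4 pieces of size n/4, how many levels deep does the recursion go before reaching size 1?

For divide and conquer with division factor 4:

Problem sizes at each level:
Level 0: 16384
Level 1: 4096
Level 2: 1024
Level 3: 256
Level 4: 64
Level 5: 16
Level 6: 4
Level 7: 1

The root is level 0 and the size-1 base case is level 7 (the tree spans levels 0 through 7, i.e. 8 levels counting the root), so the depth is the number of divisions: log_4(16384) = 7

The recursion tree depth is log_4(16384) = 7. At each level, the problem size is divided by 4, so it takes 7 divisions to reduce to a base case of size 1. The algorithm makes 4 recursive calls at each level.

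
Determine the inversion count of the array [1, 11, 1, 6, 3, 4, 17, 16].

Finding inversions in [1, 11, 1, 6, 3, 4, 17, 16]:

(1, 2): arr[1]=11 > arr[2]=1
(1, 3): arr[1]=11 > arr[3]=6
(1, 4): arr[1]=11 > arr[4]=3
(1, 5): arr[1]=11 > arr[5]=4
(3, 4): arr[3]=6 > arr[4]=3
(3, 5): arr[3]=6 > arr[5]=4
(6, 7): arr[6]=17 > arr[7]=16

Total inversions: 7

The array has 7 inversion(s): (1,2), (1,3), (1,4), (1,5), (3,4), (3,5), (6,7). Each pair (i,j) satisfies i < j and arr[i] > arr[j].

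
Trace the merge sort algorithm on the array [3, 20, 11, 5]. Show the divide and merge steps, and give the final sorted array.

Merge sort trace:

Split: [3, 20, 11, 5] -> [3, 20] and [11, 5]
  Split: [3, 20] -> [3] and [20]
  Merge: [3] + [20] -> [3, 20]
  Split: [11, 5] -> [11] and [5]
  Merge: [11] + [5] -> [5, 11]
Merge: [3, 20] + [5, 11] -> [3, 5, 11, 20]

Final sorted array: [3, 5, 11, 20]

The merge sort proceeds by recursively splitting the array and merging sorted halves.
After all merges, the sorted array is [3, 5, 11, 20].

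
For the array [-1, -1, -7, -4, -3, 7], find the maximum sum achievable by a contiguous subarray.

Using Kadane's algorithm on [-1, -1, -7, -4, -3, 7]:

Scanning through the array:
Position 1 (value -1): max_ending_here = -1, max_so_far = -1
Position 2 (value -7): max_ending_here = -7, max_so_far = -1
Position 3 (value -4): max_ending_here = -4, max_so_far = -1
Position 4 (value -3): max_ending_here = -3, max_so_far = -1
Position 5 (value 7): max_ending_here = 7, max_so_far = 7

Maximum subarray: [7]
Maximum sum: 7

The maximum subarray is [7] with sum 7. This subarray runs from index 5 to index 5.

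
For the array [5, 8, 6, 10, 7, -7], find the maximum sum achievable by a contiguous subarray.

Using Kadane's algorithm on [5, 8, 6, 10, 7, -7]:

Scanning through the array:
Position 1 (value 8): max_ending_here = 13, max_so_far = 13
Position 2 (value 6): max_ending_here = 19, max_so_far = 19
Position 3 (value 10): max_ending_here = 29, max_so_far = 29
Position 4 (value 7): max_ending_here = 36, max_so_far = 36
Position 5 (value -7): max_ending_here = 29, max_so_far = 36

Maximum subarray: [5, 8, 6, 10, 7]
Maximum sum: 36

The maximum subarray is [5, 8, 6, 10, 7] with sum 36. This subarray runs from index 0 to index 4.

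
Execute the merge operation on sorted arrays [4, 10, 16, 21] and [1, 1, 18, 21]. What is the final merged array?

Merging process:

Compare 4 vs 1: take 1 from right. Merged: [1]
Compare 4 vs 1: take 1 from right. Merged: [1, 1]
Compare 4 vs 18: take 4 from left. Merged: [1, 1, 4]
Compare 10 vs 18: take 10 from left. Merged: [1, 1, 4, 10]
Compare 16 vs 18: take 16 from left. Merged: [1, 1, 4, 10, 16]
Compare 21 vs 18: take 18 from right. Merged: [1, 1, 4, 10, 16, 18]
Compare 21 vs 21: take 21 from left. Merged: [1, 1, 4, 10, 16, 18, 21]
Append remaining from right: [21]. Merged: [1, 1, 4, 10, 16, 18, 21, 21]

Final merged array: [1, 1, 4, 10, 16, 18, 21, 21]
Total comparisons: 7

The merged array is [1, 1, 4, 10, 16, 18, 21, 21], requiring 7 comparisons. The merge step runs in O(n) time where n is the total number of elements.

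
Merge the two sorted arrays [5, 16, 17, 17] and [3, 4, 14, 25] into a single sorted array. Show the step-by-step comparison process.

Merging process:

Compare 5 vs 3: take 3 from right. Merged: [3]
Compare 5 vs 4: take 4 from right. Merged: [3, 4]
Compare 5 vs 14: take 5 from left. Merged: [3, 4, 5]
Compare 16 vs 14: take 14 from right. Merged: [3, 4, 5, 14]
Compare 16 vs 25: take 16 from left. Merged: [3, 4, 5, 14, 16]
Compare 17 vs 25: take 17 from left. Merged: [3, 4, 5, 14, 16, 17]
Compare 17 vs 25: take 17 from left. Merged: [3, 4, 5, 14, 16, 17, 17]
Append remaining from right: [25]. Merged: [3, 4, 5, 14, 16, 17, 17, 25]

Final merged array: [3, 4, 5, 14, 16, 17, 17, 25]
Total comparisons: 7

The merged array is [3, 4, 5, 14, 16, 17, 17, 25], requiring 7 comparisons. The merge step runs in O(n) time where n is the total number of elements.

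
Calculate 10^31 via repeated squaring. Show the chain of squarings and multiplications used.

Computing 10^31 by squaring (build up from 10^1; each line after the first costs one multiplication):

10^1 = 10
10^2 = (10^1)^2 = 10^2 = 100
10^3 = 10 * 10^2 = 10 * 100 = 1000
10^6 = (10^3)^2 = 1000^2 = 1000000
10^7 = 10 * 10^6 = 10 * 1000000 = 10000000
10^14 = (10^7)^2 = 10000000^2 = 100000000000000
10^15 = 10 * 10^14 = 10 * 100000000000000 = 1000000000000000
10^30 = (10^15)^2 = 1000000000000000^2 = 1000000000000000000000000000000
10^31 = 10 * 10^30 = 10 * 1000000000000000000000000000000 = 10000000000000000000000000000000

Result: 10000000000000000000000000000000
Multiplications needed: 8 (8 lines after 10^1)

10^31 = 10000000000000000000000000000000. Using exponentiation by squaring, this requires 8 multiplications. The key idea: if the exponent is even, square the half-power; if odd, multiply by the base once.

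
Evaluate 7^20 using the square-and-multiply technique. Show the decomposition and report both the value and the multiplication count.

Computing 7^20 by squaring (build up from 7^1; each line after the first costs one multiplication):

7^1 = 7
7^2 = (7^1)^2 = 7^2 = 49
7^4 = (7^2)^2 = 49^2 = 2401
7^5 = 7 * 7^4 = 7 * 2401 = 16807
7^10 = (7^5)^2 = 16807^2 = 282475249
7^20 = (7^10)^2 = 282475249^2 = 79792266297612001

Result: 79792266297612001
Multiplications needed: 5 (5 lines after 7^1)

7^20 = 79792266297612001. Using exponentiation by squaring, this requires 5 multiplications. The key idea: if the exponent is even, square the half-power; if odd, multiply by the base once.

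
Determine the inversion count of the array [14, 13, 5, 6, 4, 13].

Finding inversions in [14, 13, 5, 6, 4, 13]:

(0, 1): arr[0]=14 > arr[1]=13
(0, 2): arr[0]=14 > arr[2]=5
(0, 3): arr[0]=14 > arr[3]=6
(0, 4): arr[0]=14 > arr[4]=4
(0, 5): arr[0]=14 > arr[5]=13
(1, 2): arr[1]=13 > arr[2]=5
(1, 3): arr[1]=13 > arr[3]=6
(1, 4): arr[1]=13 > arr[4]=4
(2, 4): arr[2]=5 > arr[4]=4
(3, 4): arr[3]=6 > arr[4]=4

Total inversions: 10

The array has 10 inversion(s): (0,1), (0,2), (0,3), (0,4), (0,5), (1,2), (1,3), (1,4), (2,4), (3,4). Each pair (i,j) satisfies i < j and arr[i] > arr[j].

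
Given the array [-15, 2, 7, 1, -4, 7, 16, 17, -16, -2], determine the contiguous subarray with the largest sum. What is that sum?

Using Kadane's algorithm on [-15, 2, 7, 1, -4, 7, 16, 17, -16, -2]:

Scanning through the array:
Position 1 (value 2): max_ending_here = 2, max_so_far = 2
Position 2 (value 7): max_ending_here = 9, max_so_far = 9
Position 3 (value 1): max_ending_here = 10, max_so_far = 10
Position 4 (value -4): max_ending_here = 6, max_so_far = 10
Position 5 (value 7): max_ending_here = 13, max_so_far = 13
Position 6 (value 16): max_ending_here = 29, max_so_far = 29
Position 7 (value 17): max_ending_here = 46, max_so_far = 46
Position 8 (value -16): max_ending_here = 30, max_so_far = 46
Position 9 (value -2): max_ending_here = 28, max_so_far = 46

Maximum subarray: [2, 7, 1, -4, 7, 16, 17]
Maximum sum: 46

The maximum subarray is [2, 7, 1, -4, 7, 16, 17] with sum 46. This subarray runs from index 1 to index 7.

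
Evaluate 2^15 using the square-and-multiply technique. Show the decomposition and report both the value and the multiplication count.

Computing 2^15 by squaring (build up from 2^1; each line after the first costs one multiplication):

2^1 = 2
2^2 = (2^1)^2 = 2^2 = 4
2^3 = 2 * 2^2 = 2 * 4 = 8
2^6 = (2^3)^2 = 8^2 = 64
2^7 = 2 * 2^6 = 2 * 64 = 128
2^14 = (2^7)^2 = 128^2 = 16384
2^15 = 2 * 2^14 = 2 * 16384 = 32768

Result: 32768
Multiplications needed: 6 (6 lines after 2^1)

2^15 = 32768. Using exponentiation by squaring, this requires 6 multiplications. The key idea: if the exponent is even, square the half-power; if odd, multiply by the base once.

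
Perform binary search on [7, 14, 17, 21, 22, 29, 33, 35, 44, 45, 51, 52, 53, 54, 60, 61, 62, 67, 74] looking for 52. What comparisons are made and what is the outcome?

Binary search for 52 in [7, 14, 17, 21, 22, 29, 33, 35, 44, 45, 51, 52, 53, 54, 60, 61, 62, 67, 74]:

lo=0, hi=18, mid=9, arr[mid]=45 -> 45 < 52, search right half
lo=10, hi=18, mid=14, arr[mid]=60 -> 60 > 52, search left half
lo=10, hi=13, mid=11, arr[mid]=52 -> Found target at index 11!

Binary search finds 52 at index 11 after 3 comparisons. The search repeatedly halves the search space by comparing with the middle element.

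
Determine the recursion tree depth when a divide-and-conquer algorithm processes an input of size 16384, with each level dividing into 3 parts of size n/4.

For divide and conquer with division factor 4:

Problem sizes at each level:
Level 0: 16384
Level 1: 4096
Level 2: 1024
Level 3: 256
Level 4: 64
Level 5: 16
Level 6: 4
Level 7: 1

The root is level 0 and the size-1 base case is level 7 (the tree spans levels 0 through 7, i.e. 8 levels counting the root), so the depth is the number of divisions: log_4(16384) = 7

The recursion tree depth is log_4(16384) = 7. At each level, the problem size is divided by 4, so it takes 7 divisions to reduce to a base case of size 1. The algorithm makes 3 recursive calls at each level.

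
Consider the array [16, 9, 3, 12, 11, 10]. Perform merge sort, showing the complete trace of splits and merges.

Merge sort trace:

Split: [16, 9, 3, 12, 11, 10] -> [16, 9, 3] and [12, 11, 10]
  Split: [16, 9, 3] -> [16] and [9, 3]
    Split: [9, 3] -> [9] and [3]
    Merge: [9] + [3] -> [3, 9]
  Merge: [16] + [3, 9] -> [3, 9, 16]
  Split: [12, 11, 10] -> [12] and [11, 10]
    Split: [11, 10] -> [11] and [10]
    Merge: [11] + [10] -> [10, 11]
  Merge: [12] + [10, 11] -> [10, 11, 12]
Merge: [3, 9, 16] + [10, 11, 12] -> [3, 9, 10, 11, 12, 16]

Final sorted array: [3, 9, 10, 11, 12, 16]

The merge sort proceeds by recursively splitting the array and merging sorted halves.
After all merges, the sorted array is [3, 9, 10, 11, 12, 16].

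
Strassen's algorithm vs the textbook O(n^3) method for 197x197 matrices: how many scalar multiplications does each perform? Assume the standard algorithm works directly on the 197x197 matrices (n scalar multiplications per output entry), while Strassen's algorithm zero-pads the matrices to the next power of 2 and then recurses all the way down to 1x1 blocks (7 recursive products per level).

Matrix multiplication for 197x197 matrices:

Strassen's algorithm requires power-of-2 dimensions. Pad 197x197 to 256x256 (next power of 2).

Standard algorithm: 197^3 = 7645373 multiplications
Strassen's algorithm: 7^(log2(256)) = 7^8 = 5764801 multiplications
Savings: 7645373 - 5764801 = 1880572 multiplications

Standard: 7645373 multiplications (197^3). Strassen: 5764801 multiplications (7^8, after padding to 256x256). Strassen reduces 8 recursive multiplications to 7 at each level.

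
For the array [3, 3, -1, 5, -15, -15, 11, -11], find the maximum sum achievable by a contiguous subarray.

Using Kadane's algorithm on [3, 3, -1, 5, -15, -15, 11, -11]:

Scanning through the array:
Position 1 (value 3): max_ending_here = 6, max_so_far = 6
Position 2 (value -1): max_ending_here = 5, max_so_far = 6
Position 3 (value 5): max_ending_here = 10, max_so_far = 10
Position 4 (value -15): max_ending_here = -5, max_so_far = 10
Position 5 (value -15): max_ending_here = -15, max_so_far = 10
Position 6 (value 11): max_ending_here = 11, max_so_far = 11
Position 7 (value -11): max_ending_here = 0, max_so_far = 11

Maximum subarray: [11]
Maximum sum: 11

The maximum subarray is [11] with sum 11. This subarray runs from index 6 to index 6.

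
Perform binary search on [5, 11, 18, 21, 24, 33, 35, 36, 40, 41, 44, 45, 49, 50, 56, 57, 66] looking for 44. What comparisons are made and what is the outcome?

Binary search for 44 in [5, 11, 18, 21, 24, 33, 35, 36, 40, 41, 44, 45, 49, 50, 56, 57, 66]:

lo=0, hi=16, mid=8, arr[mid]=40 -> 40 < 44, search right half
lo=9, hi=16, mid=12, arr[mid]=49 -> 49 > 44, search left half
lo=9, hi=11, mid=10, arr[mid]=44 -> Found target at index 10!

Binary search finds 44 at index 10 after 3 comparisons. The search repeatedly halves the search space by comparing with the middle element.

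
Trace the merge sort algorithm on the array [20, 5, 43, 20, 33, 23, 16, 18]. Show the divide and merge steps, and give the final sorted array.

Merge sort trace:

Split: [20, 5, 43, 20, 33, 23, 16, 18] -> [20, 5, 43, 20] and [33, 23, 16, 18]
  Split: [20, 5, 43, 20] -> [20, 5] and [43, 20]
    Split: [20, 5] -> [20] and [5]
    Merge: [20] + [5] -> [5, 20]
    Split: [43, 20] -> [43] and [20]
    Merge: [43] + [20] -> [20, 43]
  Merge: [5, 20] + [20, 43] -> [5, 20, 20, 43]
  Split: [33, 23, 16, 18] -> [33, 23] and [16, 18]
    Split: [33, 23] -> [33] and [23]
    Merge: [33] + [23] -> [23, 33]
    Split: [16, 18] -> [16] and [18]
    Merge: [16] + [18] -> [16, 18]
  Merge: [23, 33] + [16, 18] -> [16, 18, 23, 33]
Merge: [5, 20, 20, 43] + [16, 18, 23, 33] -> [5, 16, 18, 20, 20, 23, 33, 43]

Final sorted array: [5, 16, 18, 20, 20, 23, 33, 43]

The merge sort proceeds by recursively splitting the array and merging sorted halves.
After all merges, the sorted array is [5, 16, 18, 20, 20, 23, 33, 43].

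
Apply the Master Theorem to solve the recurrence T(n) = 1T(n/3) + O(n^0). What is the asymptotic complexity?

Master Theorem for T(n) = 1T(n/3) + O(n^0):

a = 1, b = 3, c = 0
log_b(a) = log_3(1) = 0.0000

Case 2: c = 0 = log_3(1) = 0.0000
T(n) = O(n^0 log n) = O(log n)

For T(n) = 1T(n/3) + O(n^0): log_3(1) = 0.0000. This is Case 2 of the Master Theorem (c = log_b(a), equal work at all levels), giving O(log n).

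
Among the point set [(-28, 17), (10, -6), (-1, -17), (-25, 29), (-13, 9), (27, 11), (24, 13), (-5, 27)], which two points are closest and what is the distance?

Computing all pairwise distances among 8 points:

d((-28, 17), (10, -6)) = 44.4185
d((-28, 17), (-1, -17)) = 43.4166
d((-28, 17), (-25, 29)) = 12.3693
d((-28, 17), (-13, 9)) = 17.0
d((-28, 17), (27, 11)) = 55.3263
d((-28, 17), (24, 13)) = 52.1536
d((-28, 17), (-5, 27)) = 25.0799
d((10, -6), (-1, -17)) = 15.5563
d((10, -6), (-25, 29)) = 49.4975
d((10, -6), (-13, 9)) = 27.4591
d((10, -6), (27, 11)) = 24.0416
d((10, -6), (24, 13)) = 23.6008
d((10, -6), (-5, 27)) = 36.2491
d((-1, -17), (-25, 29)) = 51.8845
d((-1, -17), (-13, 9)) = 28.6356
d((-1, -17), (27, 11)) = 39.598
d((-1, -17), (24, 13)) = 39.0512
d((-1, -17), (-5, 27)) = 44.1814
d((-25, 29), (-13, 9)) = 23.3238
d((-25, 29), (27, 11)) = 55.0273
d((-25, 29), (24, 13)) = 51.5461
d((-25, 29), (-5, 27)) = 20.0998
d((-13, 9), (27, 11)) = 40.05
d((-13, 9), (24, 13)) = 37.2156
d((-13, 9), (-5, 27)) = 19.6977
d((27, 11), (24, 13)) = 3.6056 <-- minimum
d((27, 11), (-5, 27)) = 35.7771
d((24, 13), (-5, 27)) = 32.2025

Closest pair: (27, 11) and (24, 13) with distance 3.6056

The closest pair is (27, 11) and (24, 13) with Euclidean distance 3.6056. For 8 points, brute-force pairwise comparison is shown above. For large n, the divide-and-conquer algorithm (sort by x, recurse on halves, check the dividing strip) achieves O(n log n).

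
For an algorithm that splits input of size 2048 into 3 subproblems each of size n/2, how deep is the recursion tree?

For divide and conquer with division factor 2:

Problem sizes at each level:
Level 0: 2048
Level 1: 1024
Level 2: 512
Level 3: 256
Level 4: 128
Level 5: 64
Level 6: 32
Level 7: 16
Level 8: 8
Level 9: 4
Level 10: 2
Level 11: 1

The root is level 0 and the size-1 base case is level 11 (the tree spans levels 0 through 11, i.e. 12 levels counting the root), so the depth is the number of divisions: log_2(2048) = 11

The recursion tree depth is log_2(2048) = 11. At each level, the problem size is divided by 2, so it takes 11 divisions to reduce to a base case of size 1. The algorithm makes 3 recursive calls at each level.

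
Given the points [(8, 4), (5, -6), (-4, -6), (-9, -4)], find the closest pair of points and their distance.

Computing all pairwise distances among 4 points:

d((8, 4), (5, -6)) = 10.4403
d((8, 4), (-4, -6)) = 15.6205
d((8, 4), (-9, -4)) = 18.7883
d((5, -6), (-4, -6)) = 9.0
d((5, -6), (-9, -4)) = 14.1421
d((-4, -6), (-9, -4)) = 5.3852 <-- minimum

Closest pair: (-4, -6) and (-9, -4) with distance 5.3852

The closest pair is (-4, -6) and (-9, -4) with Euclidean distance 5.3852. For 4 points, brute-force pairwise comparison is shown above. For large n, the divide-and-conquer algorithm (sort by x, recurse on halves, check the dividing strip) achieves O(n log n).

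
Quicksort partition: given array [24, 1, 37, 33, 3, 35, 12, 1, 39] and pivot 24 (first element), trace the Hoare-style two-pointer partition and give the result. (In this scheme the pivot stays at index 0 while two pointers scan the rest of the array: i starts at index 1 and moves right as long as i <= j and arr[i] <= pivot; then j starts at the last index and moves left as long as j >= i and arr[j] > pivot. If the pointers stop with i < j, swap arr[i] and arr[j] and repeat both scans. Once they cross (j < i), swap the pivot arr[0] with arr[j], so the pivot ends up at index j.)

Hoare-style two-pointer partition with pivot = 24:

Initial array: [24, 1, 37, 33, 3, 35, 12, 1, 39]

Pointers start at i = 1, j = 8.
i stops at index 2 (arr[2]=37 > 24), j stops at index 7 (arr[7]=1 <= 24): swap arr[2] and arr[7], array becomes [24, 1, 1, 33, 3, 35, 12, 37, 39]
i stops at index 3 (arr[3]=33 > 24), j stops at index 6 (arr[6]=12 <= 24): swap arr[3] and arr[6], array becomes [24, 1, 1, 12, 3, 35, 33, 37, 39]
i ends at 5, j ends at 4: the pointers have crossed (j < i), so scanning stops.

Swap pivot arr[0] with arr[4] to place pivot at position 4: [3, 1, 1, 12, 24, 35, 33, 37, 39]
Pivot position: 4

After partitioning with pivot 24, the array becomes [3, 1, 1, 12, 24, 35, 33, 37, 39]. The pivot is placed at index 4. All elements to the left of the pivot are <= 24, and all elements to the right are > 24.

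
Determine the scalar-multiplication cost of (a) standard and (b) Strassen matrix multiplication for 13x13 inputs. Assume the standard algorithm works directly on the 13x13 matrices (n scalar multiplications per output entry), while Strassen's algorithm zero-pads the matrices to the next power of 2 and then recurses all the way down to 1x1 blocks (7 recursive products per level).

Matrix multiplication for 13x13 matrices:

Strassen's algorithm requires power-of-2 dimensions. Pad 13x13 to 16x16 (next power of 2).

Standard algorithm: 13^3 = 2197 multiplications
Strassen's algorithm: 7^(log2(16)) = 7^4 = 2401 multiplications
Difference: 2197 - 2401 = -204 (Strassen uses MORE here due to padding overhead — for small or just-over-power-of-2 n, padding can outweigh the per-level savings)

Standard: 2197 multiplications (13^3). Strassen: 2401 multiplications (7^4, after padding to 16x16). Strassen reduces 8 recursive multiplications to 7 at each level.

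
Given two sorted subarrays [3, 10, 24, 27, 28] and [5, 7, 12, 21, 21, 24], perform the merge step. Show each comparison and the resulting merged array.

Merging process:

Compare 3 vs 5: take 3 from left. Merged: [3]
Compare 10 vs 5: take 5 from right. Merged: [3, 5]
Compare 10 vs 7: take 7 from right. Merged: [3, 5, 7]
Compare 10 vs 12: take 10 from left. Merged: [3, 5, 7, 10]
Compare 24 vs 12: take 12 from right. Merged: [3, 5, 7, 10, 12]
Compare 24 vs 21: take 21 from right. Merged: [3, 5, 7, 10, 12, 21]
Compare 24 vs 21: take 21 from right. Merged: [3, 5, 7, 10, 12, 21, 21]
Compare 24 vs 24: take 24 from left. Merged: [3, 5, 7, 10, 12, 21, 21, 24]
Compare 27 vs 24: take 24 from right. Merged: [3, 5, 7, 10, 12, 21, 21, 24, 24]
Append remaining from left: [27, 28]. Merged: [3, 5, 7, 10, 12, 21, 21, 24, 24, 27, 28]

Final merged array: [3, 5, 7, 10, 12, 21, 21, 24, 24, 27, 28]
Total comparisons: 9

The merged array is [3, 5, 7, 10, 12, 21, 21, 24, 24, 27, 28], requiring 9 comparisons. The merge step runs in O(n) time where n is the total number of elements.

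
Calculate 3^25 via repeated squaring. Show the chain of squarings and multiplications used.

Computing 3^25 by squaring (build up from 3^1; each line after the first costs one multiplication):

3^1 = 3
3^2 = (3^1)^2 = 3^2 = 9
3^3 = 3 * 3^2 = 3 * 9 = 27
3^6 = (3^3)^2 = 27^2 = 729
3^12 = (3^6)^2 = 729^2 = 531441
3^24 = (3^12)^2 = 531441^2 = 282429536481
3^25 = 3 * 3^24 = 3 * 282429536481 = 847288609443

Result: 847288609443
Multiplications needed: 6 (6 lines after 3^1)

3^25 = 847288609443. Using exponentiation by squaring, this requires 6 multiplications. The key idea: if the exponent is even, square the half-power; if odd, multiply by the base once.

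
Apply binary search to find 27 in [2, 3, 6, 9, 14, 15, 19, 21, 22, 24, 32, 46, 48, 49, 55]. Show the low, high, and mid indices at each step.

Binary search for 27 in [2, 3, 6, 9, 14, 15, 19, 21, 22, 24, 32, 46, 48, 49, 55]:

lo=0, hi=14, mid=7, arr[mid]=21 -> 21 < 27, search right half
lo=8, hi=14, mid=11, arr[mid]=46 -> 46 > 27, search left half
lo=8, hi=10, mid=9, arr[mid]=24 -> 24 < 27, search right half
lo=10, hi=10, mid=10, arr[mid]=32 -> 32 > 27, search left half
lo=10 > hi=9, target 27 not found

Binary search determines that 27 is not in the array after 4 comparisons. The search space was exhausted without finding the target.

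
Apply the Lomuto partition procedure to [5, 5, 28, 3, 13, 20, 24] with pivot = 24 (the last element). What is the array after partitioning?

Lomuto partition with pivot = 24:

Initial array: [5, 5, 28, 3, 13, 20, 24]

arr[0]=5 <= 24: swap with position 0, array becomes [5, 5, 28, 3, 13, 20, 24]
arr[1]=5 <= 24: swap with position 1, array becomes [5, 5, 28, 3, 13, 20, 24]
arr[2]=28 > 24: no swap
arr[3]=3 <= 24: swap with position 2, array becomes [5, 5, 3, 28, 13, 20, 24]
arr[4]=13 <= 24: swap with position 3, array becomes [5, 5, 3, 13, 28, 20, 24]
arr[5]=20 <= 24: swap with position 4, array becomes [5, 5, 3, 13, 20, 28, 24]

Place pivot at position 5: [5, 5, 3, 13, 20, 24, 28]
Pivot position: 5

After partitioning with pivot 24, the array becomes [5, 5, 3, 13, 20, 24, 28]. The pivot is placed at index 5. All elements to the left of the pivot are <= 24, and all elements to the right are > 24.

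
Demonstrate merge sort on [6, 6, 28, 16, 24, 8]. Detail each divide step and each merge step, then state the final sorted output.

Merge sort trace:

Split: [6, 6, 28, 16, 24, 8] -> [6, 6, 28] and [16, 24, 8]
  Split: [6, 6, 28] -> [6] and [6, 28]
    Split: [6, 28] -> [6] and [28]
    Merge: [6] + [28] -> [6, 28]
  Merge: [6] + [6, 28] -> [6, 6, 28]
  Split: [16, 24, 8] -> [16] and [24, 8]
    Split: [24, 8] -> [24] and [8]
    Merge: [24] + [8] -> [8, 24]
  Merge: [16] + [8, 24] -> [8, 16, 24]
Merge: [6, 6, 28] + [8, 16, 24] -> [6, 6, 8, 16, 24, 28]

Final sorted array: [6, 6, 8, 16, 24, 28]

The merge sort proceeds by recursively splitting the array and merging sorted halves.
After all merges, the sorted array is [6, 6, 8, 16, 24, 28].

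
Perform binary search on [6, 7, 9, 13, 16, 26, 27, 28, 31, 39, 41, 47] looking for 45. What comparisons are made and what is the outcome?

Binary search for 45 in [6, 7, 9, 13, 16, 26, 27, 28, 31, 39, 41, 47]:

lo=0, hi=11, mid=5, arr[mid]=26 -> 26 < 45, search right half
lo=6, hi=11, mid=8, arr[mid]=31 -> 31 < 45, search right half
lo=9, hi=11, mid=10, arr[mid]=41 -> 41 < 45, search right half
lo=11, hi=11, mid=11, arr[mid]=47 -> 47 > 45, search left half
lo=11 > hi=10, target 45 not found

Binary search determines that 45 is not in the array after 4 comparisons. The search space was exhausted without finding the target.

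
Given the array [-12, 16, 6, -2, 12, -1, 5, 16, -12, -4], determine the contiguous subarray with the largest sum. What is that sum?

Using Kadane's algorithm on [-12, 16, 6, -2, 12, -1, 5, 16, -12, -4]:

Scanning through the array:
Position 1 (value 16): max_ending_here = 16, max_so_far = 16
Position 2 (value 6): max_ending_here = 22, max_so_far = 22
Position 3 (value -2): max_ending_here = 20, max_so_far = 22
Position 4 (value 12): max_ending_here = 32, max_so_far = 32
Position 5 (value -1): max_ending_here = 31, max_so_far = 32
Position 6 (value 5): max_ending_here = 36, max_so_far = 36
Position 7 (value 16): max_ending_here = 52, max_so_far = 52
Position 8 (value -12): max_ending_here = 40, max_so_far = 52
Position 9 (value -4): max_ending_here = 36, max_so_far = 52

Maximum subarray: [16, 6, -2, 12, -1, 5, 16]
Maximum sum: 52

The maximum subarray is [16, 6, -2, 12, -1, 5, 16] with sum 52. This subarray runs from index 1 to index 7.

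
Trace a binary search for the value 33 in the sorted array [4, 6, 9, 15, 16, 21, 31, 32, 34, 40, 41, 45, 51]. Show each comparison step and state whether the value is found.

Binary search for 33 in [4, 6, 9, 15, 16, 21, 31, 32, 34, 40, 41, 45, 51]:

lo=0, hi=12, mid=6, arr[mid]=31 -> 31 < 33, search right half
lo=7, hi=12, mid=9, arr[mid]=40 -> 40 > 33, search left half
lo=7, hi=8, mid=7, arr[mid]=32 -> 32 < 33, search right half
lo=8, hi=8, mid=8, arr[mid]=34 -> 34 > 33, search left half
lo=8 > hi=7, target 33 not found

Binary search determines that 33 is not in the array after 4 comparisons. The search space was exhausted without finding the target.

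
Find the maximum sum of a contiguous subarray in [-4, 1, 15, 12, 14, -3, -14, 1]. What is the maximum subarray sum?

Using Kadane's algorithm on [-4, 1, 15, 12, 14, -3, -14, 1]:

Scanning through the array:
Position 1 (value 1): max_ending_here = 1, max_so_far = 1
Position 2 (value 15): max_ending_here = 16, max_so_far = 16
Position 3 (value 12): max_ending_here = 28, max_so_far = 28
Position 4 (value 14): max_ending_here = 42, max_so_far = 42
Position 5 (value -3): max_ending_here = 39, max_so_far = 42
Position 6 (value -14): max_ending_here = 25, max_so_far = 42
Position 7 (value 1): max_ending_here = 26, max_so_far = 42

Maximum subarray: [1, 15, 12, 14]
Maximum sum: 42

The maximum subarray is [1, 15, 12, 14] with sum 42. This subarray runs from index 1 to index 4.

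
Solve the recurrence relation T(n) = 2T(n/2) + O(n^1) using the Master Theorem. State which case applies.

Master Theorem for T(n) = 2T(n/2) + O(n^1):

a = 2, b = 2, c = 1
log_b(a) = log_2(2) = 1.0000

Case 2: c = 1 = log_2(2) = 1.0000
T(n) = O(n^1 log n) = O(n log n)

For T(n) = 2T(n/2) + O(n^1): log_2(2) = 1.0000. This is Case 2 of the Master Theorem (c = log_b(a), equal work at all levels), giving O(n log n).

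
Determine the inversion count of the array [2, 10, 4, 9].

Finding inversions in [2, 10, 4, 9]:

(1, 2): arr[1]=10 > arr[2]=4
(1, 3): arr[1]=10 > arr[3]=9

Total inversions: 2

The array has 2 inversion(s): (1,2), (1,3). Each pair (i,j) satisfies i < j and arr[i] > arr[j].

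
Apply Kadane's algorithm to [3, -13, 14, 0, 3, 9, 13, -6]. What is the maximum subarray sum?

Using Kadane's algorithm on [3, -13, 14, 0, 3, 9, 13, -6]:

Scanning through the array:
Position 1 (value -13): max_ending_here = -10, max_so_far = 3
Position 2 (value 14): max_ending_here = 14, max_so_far = 14
Position 3 (value 0): max_ending_here = 14, max_so_far = 14
Position 4 (value 3): max_ending_here = 17, max_so_far = 17
Position 5 (value 9): max_ending_here = 26, max_so_far = 26
Position 6 (value 13): max_ending_here = 39, max_so_far = 39
Position 7 (value -6): max_ending_here = 33, max_so_far = 39

Maximum subarray: [14, 0, 3, 9, 13]
Maximum sum: 39

The maximum subarray is [14, 0, 3, 9, 13] with sum 39. This subarray runs from index 2 to index 6.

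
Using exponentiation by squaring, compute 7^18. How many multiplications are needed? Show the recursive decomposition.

Computing 7^18 by squaring (build up from 7^1; each line after the first costs one multiplication):

7^1 = 7
7^2 = (7^1)^2 = 7^2 = 49
7^4 = (7^2)^2 = 49^2 = 2401
7^8 = (7^4)^2 = 2401^2 = 5764801
7^9 = 7 * 7^8 = 7 * 5764801 = 40353607
7^18 = (7^9)^2 = 40353607^2 = 1628413597910449

Result: 1628413597910449
Multiplications needed: 5 (5 lines after 7^1)

7^18 = 1628413597910449. Using exponentiation by squaring, this requires 5 multiplications. The key idea: if the exponent is even, square the half-power; if odd, multiply by the base once.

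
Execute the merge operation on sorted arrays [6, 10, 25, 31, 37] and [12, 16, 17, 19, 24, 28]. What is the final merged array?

Merging process:

Compare 6 vs 12: take 6 from left. Merged: [6]
Compare 10 vs 12: take 10 from left. Merged: [6, 10]
Compare 25 vs 12: take 12 from right. Merged: [6, 10, 12]
Compare 25 vs 16: take 16 from right. Merged: [6, 10, 12, 16]
Compare 25 vs 17: take 17 from right. Merged: [6, 10, 12, 16, 17]
Compare 25 vs 19: take 19 from right. Merged: [6, 10, 12, 16, 17, 19]
Compare 25 vs 24: take 24 from right. Merged: [6, 10, 12, 16, 17, 19, 24]
Compare 25 vs 28: take 25 from left. Merged: [6, 10, 12, 16, 17, 19, 24, 25]
Compare 31 vs 28: take 28 from right. Merged: [6, 10, 12, 16, 17, 19, 24, 25, 28]
Append remaining from left: [31, 37]. Merged: [6, 10, 12, 16, 17, 19, 24, 25, 28, 31, 37]

Final merged array: [6, 10, 12, 16, 17, 19, 24, 25, 28, 31, 37]
Total comparisons: 9

The merged array is [6, 10, 12, 16, 17, 19, 24, 25, 28, 31, 37], requiring 9 comparisons. The merge step runs in O(n) time where n is the total number of elements.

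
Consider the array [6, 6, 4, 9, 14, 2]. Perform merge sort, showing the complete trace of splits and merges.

Merge sort trace:

Split: [6, 6, 4, 9, 14, 2] -> [6, 6, 4] and [9, 14, 2]
  Split: [6, 6, 4] -> [6] and [6, 4]
    Split: [6, 4] -> [6] and [4]
    Merge: [6] + [4] -> [4, 6]
  Merge: [6] + [4, 6] -> [4, 6, 6]
  Split: [9, 14, 2] -> [9] and [14, 2]
    Split: [14, 2] -> [14] and [2]
    Merge: [14] + [2] -> [2, 14]
  Merge: [9] + [2, 14] -> [2, 9, 14]
Merge: [4, 6, 6] + [2, 9, 14] -> [2, 4, 6, 6, 9, 14]

Final sorted array: [2, 4, 6, 6, 9, 14]

The merge sort proceeds by recursively splitting the array and merging sorted halves.
After all merges, the sorted array is [2, 4, 6, 6, 9, 14].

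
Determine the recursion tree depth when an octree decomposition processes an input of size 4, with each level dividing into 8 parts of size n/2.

For divide and conquer with division factor 2:

Problem sizes at each level:
Level 0: 4
Level 1: 2
Level 2: 1

The root is level 0 and the size-1 base case is level 2 (the tree spans levels 0 through 2, i.e. 3 levels counting the root), so the depth is the number of divisions: log_2(4) = 2

The recursion tree depth is log_2(4) = 2. At each level, the problem size is divided by 2, so it takes 2 divisions to reduce to a base case of size 1. The algorithm makes 8 recursive calls at each level.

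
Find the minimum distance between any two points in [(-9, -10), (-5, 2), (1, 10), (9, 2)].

Computing all pairwise distances among 4 points:

d((-9, -10), (-5, 2)) = 12.6491
d((-9, -10), (1, 10)) = 22.3607
d((-9, -10), (9, 2)) = 21.6333
d((-5, 2), (1, 10)) = 10.0 <-- minimum
d((-5, 2), (9, 2)) = 14.0
d((1, 10), (9, 2)) = 11.3137

Closest pair: (-5, 2) and (1, 10) with distance 10.0

The closest pair is (-5, 2) and (1, 10) with Euclidean distance 10.0. For 4 points, brute-force pairwise comparison is shown above. For large n, the divide-and-conquer algorithm (sort by x, recurse on halves, check the dividing strip) achieves O(n log n).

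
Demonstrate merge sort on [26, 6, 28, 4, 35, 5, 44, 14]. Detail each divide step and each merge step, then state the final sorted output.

Merge sort trace:

Split: [26, 6, 28, 4, 35, 5, 44, 14] -> [26, 6, 28, 4] and [35, 5, 44, 14]
  Split: [26, 6, 28, 4] -> [26, 6] and [28, 4]
    Split: [26, 6] -> [26] and [6]
    Merge: [26] + [6] -> [6, 26]
    Split: [28, 4] -> [28] and [4]
    Merge: [28] + [4] -> [4, 28]
  Merge: [6, 26] + [4, 28] -> [4, 6, 26, 28]
  Split: [35, 5, 44, 14] -> [35, 5] and [44, 14]
    Split: [35, 5] -> [35] and [5]
    Merge: [35] + [5] -> [5, 35]
    Split: [44, 14] -> [44] and [14]
    Merge: [44] + [14] -> [14, 44]
  Merge: [5, 35] + [14, 44] -> [5, 14, 35, 44]
Merge: [4, 6, 26, 28] + [5, 14, 35, 44] -> [4, 5, 6, 14, 26, 28, 35, 44]

Final sorted array: [4, 5, 6, 14, 26, 28, 35, 44]

The merge sort proceeds by recursively splitting the array and merging sorted halves.
After all merges, the sorted array is [4, 5, 6, 14, 26, 28, 35, 44].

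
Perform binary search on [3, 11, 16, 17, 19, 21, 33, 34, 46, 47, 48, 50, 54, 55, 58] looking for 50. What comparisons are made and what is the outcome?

Binary search for 50 in [3, 11, 16, 17, 19, 21, 33, 34, 46, 47, 48, 50, 54, 55, 58]:

lo=0, hi=14, mid=7, arr[mid]=34 -> 34 < 50, search right half
lo=8, hi=14, mid=11, arr[mid]=50 -> Found target at index 11!

Binary search finds 50 at index 11 after 2 comparisons. The search repeatedly halves the search space by comparing with the middle element.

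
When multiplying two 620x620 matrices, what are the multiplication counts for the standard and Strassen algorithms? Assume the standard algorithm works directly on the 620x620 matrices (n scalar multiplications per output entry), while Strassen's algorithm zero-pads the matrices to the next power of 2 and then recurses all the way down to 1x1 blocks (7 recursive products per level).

Matrix multiplication for 620x620 matrices:

Strassen's algorithm requires power-of-2 dimensions. Pad 620x620 to 1024x1024 (next power of 2).

Standard algorithm: 620^3 = 238328000 multiplications
Strassen's algorithm: 7^(log2(1024)) = 7^10 = 282475249 multiplications
Difference: 238328000 - 282475249 = -44147249 (Strassen uses MORE here due to padding overhead — for small or just-over-power-of-2 n, padding can outweigh the per-level savings)

Standard: 238328000 multiplications (620^3). Strassen: 282475249 multiplications (7^10, after padding to 1024x1024). Strassen reduces 8 recursive multiplications to 7 at each level.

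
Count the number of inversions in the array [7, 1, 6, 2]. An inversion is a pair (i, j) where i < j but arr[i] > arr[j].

Finding inversions in [7, 1, 6, 2]:

(0, 1): arr[0]=7 > arr[1]=1
(0, 2): arr[0]=7 > arr[2]=6
(0, 3): arr[0]=7 > arr[3]=2
(2, 3): arr[2]=6 > arr[3]=2

Total inversions: 4

The array has 4 inversion(s): (0,1), (0,2), (0,3), (2,3). Each pair (i,j) satisfies i < j and arr[i] > arr[j].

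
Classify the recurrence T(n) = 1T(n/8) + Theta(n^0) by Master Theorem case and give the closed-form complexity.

Master Theorem for T(n) = 1T(n/8) + O(n^0):

a = 1, b = 8, c = 0
log_b(a) = log_8(1) = 0.0000

Case 2: c = 0 = log_8(1) = 0.0000
T(n) = O(n^0 log n) = O(log n)

For T(n) = 1T(n/8) + O(n^0): log_8(1) = 0.0000. This is Case 2 of the Master Theorem (c = log_b(a), equal work at all levels), giving O(log n).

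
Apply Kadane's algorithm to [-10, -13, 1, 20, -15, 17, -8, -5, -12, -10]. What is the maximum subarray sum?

Using Kadane's algorithm on [-10, -13, 1, 20, -15, 17, -8, -5, -12, -10]:

Scanning through the array:
Position 1 (value -13): max_ending_here = -13, max_so_far = -10
Position 2 (value 1): max_ending_here = 1, max_so_far = 1
Position 3 (value 20): max_ending_here = 21, max_so_far = 21
Position 4 (value -15): max_ending_here = 6, max_so_far = 21
Position 5 (value 17): max_ending_here = 23, max_so_far = 23
Position 6 (value -8): max_ending_here = 15, max_so_far = 23
Position 7 (value -5): max_ending_here = 10, max_so_far = 23
Position 8 (value -12): max_ending_here = -2, max_so_far = 23
Position 9 (value -10): max_ending_here = -10, max_so_far = 23

Maximum subarray: [1, 20, -15, 17]
Maximum sum: 23

The maximum subarray is [1, 20, -15, 17] with sum 23. This subarray runs from index 2 to index 5.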